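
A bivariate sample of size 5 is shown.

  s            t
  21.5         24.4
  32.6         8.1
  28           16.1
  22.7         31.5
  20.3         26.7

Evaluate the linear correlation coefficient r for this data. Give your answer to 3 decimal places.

n = 5, Σs = 125.1, Σt = 106.8, Σs² = 3236.39, Σt² = 2625.32, Σst = 2496.52
nΣst − ΣsΣt = 12482.6 − 13360.68 = -878.08
nΣs² − (Σs)² = 16181.95 − 15650.01 = 531.94; nΣt² − (Σt)² = 13126.6 − 11406.24 = 1720.36
r = -878.08 / √(531.94 × 1720.36) = -878.08 / 956.6234 ≈ -0.918

-0.918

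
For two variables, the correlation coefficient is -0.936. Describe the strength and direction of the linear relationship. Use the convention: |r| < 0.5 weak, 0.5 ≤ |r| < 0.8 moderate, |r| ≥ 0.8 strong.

r = -0.936 < 0 so the relationship is negative.
|r| = 0.936, which falls in the strong range.

strong negative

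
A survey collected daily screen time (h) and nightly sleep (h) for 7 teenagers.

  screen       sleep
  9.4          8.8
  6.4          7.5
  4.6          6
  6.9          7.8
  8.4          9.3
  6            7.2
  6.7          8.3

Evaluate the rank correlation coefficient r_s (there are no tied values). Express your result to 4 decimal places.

0.9286

Rank screen: 7, 3, 1, 5, 6, 2, 4
Rank sleep: 6, 3, 1, 4, 7, 2, 5
d = rank(screen) − rank(sleep): 1, 0, 0, 1, -1, 0, -1; Σd² = 4
ρ = 1 − 6Σd² / [n(n²−1)] = 1 − 6×4 / (7×48) = 1 − 24/336 ≈ 0.9286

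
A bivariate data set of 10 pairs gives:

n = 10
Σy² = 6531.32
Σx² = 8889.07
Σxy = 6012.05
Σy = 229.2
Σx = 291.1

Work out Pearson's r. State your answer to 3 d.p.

r = (nΣxy − ΣxΣy) / √[(nΣx² − (Σx)²)(nΣy² − (Σy)²)]
Numerator: 10×6012.05 − 291.1×229.2 = -6599.62
Denominator: √[(88890.7 − 84739.21)(65313.2 − 52532.64)] = √[4151.49 × 12780.56] = 7284.1175
r = -6599.62 / 7284.1175 ≈ -0.906

-0.906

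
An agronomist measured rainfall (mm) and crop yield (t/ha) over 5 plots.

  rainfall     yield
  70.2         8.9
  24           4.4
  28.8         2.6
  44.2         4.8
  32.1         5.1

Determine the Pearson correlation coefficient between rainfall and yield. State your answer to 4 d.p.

0.8940

n = 5, Σx = 199.3, Σy = 25.8, Σx² = 9317.53, Σy² = 154.38, Σxy = 1181.13
nΣxy − ΣxΣy = 5905.65 − 5141.94 = 763.71
nΣx² − (Σx)² = 46587.65 − 39720.49 = 6867.16; nΣy² − (Σy)² = 771.9 − 665.64 = 106.26
r = 763.71 / √(6867.16 × 106.26) = 763.71 / 854.2274 ≈ 0.8940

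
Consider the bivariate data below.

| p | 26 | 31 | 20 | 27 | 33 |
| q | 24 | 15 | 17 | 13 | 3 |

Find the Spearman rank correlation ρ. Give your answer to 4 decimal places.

-0.8000

Rank p: 2, 4, 1, 3, 5
Rank q: 5, 3, 4, 2, 1
d = rank(p) − rank(q): -3, 1, -3, 1, 4; Σd² = 36
ρ = 1 − 6Σd² / [n(n²−1)] = 1 − 6×36 / (5×24) = 1 − 216/120 ≈ -0.8000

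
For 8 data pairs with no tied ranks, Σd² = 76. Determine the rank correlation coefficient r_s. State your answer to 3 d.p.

ρ = 1 − 6Σd² / [n(n²−1)] = 1 − 6×76 / (8×63)
  = 1 − 456/504 = 1 − 0.9048 ≈ 0.095

0.095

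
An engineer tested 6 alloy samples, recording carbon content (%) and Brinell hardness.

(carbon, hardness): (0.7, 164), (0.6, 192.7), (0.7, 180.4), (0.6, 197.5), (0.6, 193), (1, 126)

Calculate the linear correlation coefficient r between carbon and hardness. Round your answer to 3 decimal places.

-0.975

n = 6, Σx = 4.2, Σy = 1053.6, Σx² = 3.06, Σy² = 188704.7, Σxy = 717
nΣxy − ΣxΣy = 4302 − 4425.12 = -123.12
nΣx² − (Σx)² = 18.36 − 17.64 = 0.72; nΣy² − (Σy)² = 1132228.2 − 1110072.96 = 22155.24
r = -123.12 / √(0.72 × 22155.24) = -123.12 / 126.3003 ≈ -0.975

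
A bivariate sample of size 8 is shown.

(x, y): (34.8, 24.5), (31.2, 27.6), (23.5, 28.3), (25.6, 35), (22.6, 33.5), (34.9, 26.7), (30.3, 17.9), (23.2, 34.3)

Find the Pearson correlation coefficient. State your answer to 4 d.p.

n = 8, Σx = 226.1, Σy = 227.8, Σx² = 6577.19, Σy² = 6719.94, Σxy = 6301.83
nΣxy − ΣxΣy = 50414.64 − 51505.58 = -1090.94
nΣx² − (Σx)² = 52617.52 − 51121.21 = 1496.31; nΣy² − (Σy)² = 53759.52 − 51892.84 = 1866.68
r = -1090.94 / √(1496.31 × 1866.68) = -1090.94 / 1671.2666 ≈ -0.6528

-0.6528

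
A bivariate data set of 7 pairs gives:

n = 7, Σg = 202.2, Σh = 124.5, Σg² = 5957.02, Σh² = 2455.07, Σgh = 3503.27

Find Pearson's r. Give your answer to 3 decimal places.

-0.556

r = (nΣgh − ΣgΣh) / √[(nΣg² − (Σg)²)(nΣh² − (Σh)²)]
Numerator: 7×3503.27 − 202.2×124.5 = -651.01
Denominator: √[(41699.14 − 40884.84)(17185.49 − 15500.25)] = √[814.3 × 1685.24] = 1171.4482
r = -651.01 / 1171.4482 ≈ -0.556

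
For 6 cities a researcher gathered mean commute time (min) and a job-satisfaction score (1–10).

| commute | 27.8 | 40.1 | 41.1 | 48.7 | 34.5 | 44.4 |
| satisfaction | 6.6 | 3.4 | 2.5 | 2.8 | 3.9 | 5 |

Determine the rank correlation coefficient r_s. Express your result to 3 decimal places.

Rank commute: 1, 3, 4, 6, 2, 5
Rank satisfaction: 6, 3, 1, 2, 4, 5
d = rank(commute) − rank(satisfaction): -5, 0, 3, 4, -2, 0; Σd² = 54
ρ = 1 − 6Σd² / [n(n²−1)] = 1 − 6×54 / (6×35) = 1 − 324/210 ≈ -0.543

-0.543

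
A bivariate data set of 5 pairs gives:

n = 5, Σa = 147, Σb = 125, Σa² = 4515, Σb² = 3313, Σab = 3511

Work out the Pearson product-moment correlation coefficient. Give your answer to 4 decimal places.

-0.8605

r = (nΣab − ΣaΣb) / √[(nΣa² − (Σa)²)(nΣb² − (Σb)²)]
Numerator: 5×3511 − 147×125 = -820
Denominator: √[(22575 − 21609)(16565 − 15625)] = √[966 × 940] = 952.9113
r = -820 / 952.9113 ≈ -0.8605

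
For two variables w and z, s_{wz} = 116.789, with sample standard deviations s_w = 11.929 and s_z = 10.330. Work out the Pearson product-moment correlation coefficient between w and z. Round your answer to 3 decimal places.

r = Cov(w,z) / (s_w · s_z) = 116.789 / (11.929 × 10.330)
  = 116.789 / 123.2266 ≈ 0.948

0.948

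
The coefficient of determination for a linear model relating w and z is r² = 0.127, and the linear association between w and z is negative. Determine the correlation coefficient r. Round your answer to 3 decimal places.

-0.356

|r| = √0.127 = 0.356
The association is negative, so r = −0.356.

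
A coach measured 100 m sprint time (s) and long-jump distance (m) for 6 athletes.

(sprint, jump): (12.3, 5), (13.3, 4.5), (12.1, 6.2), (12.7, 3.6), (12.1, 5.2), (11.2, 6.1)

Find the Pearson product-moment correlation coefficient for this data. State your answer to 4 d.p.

-0.7379

n = 6, Σx = 73.7, Σy = 30.6, Σx² = 907.73, Σy² = 160.9, Σxy = 373.33
nΣxy − ΣxΣy = 2239.98 − 2255.22 = -15.24
nΣx² − (Σx)² = 5446.38 − 5431.69 = 14.69; nΣy² − (Σy)² = 965.4 − 936.36 = 29.04
r = -15.24 / √(14.69 × 29.04) = -15.24 / 20.6542 ≈ -0.7379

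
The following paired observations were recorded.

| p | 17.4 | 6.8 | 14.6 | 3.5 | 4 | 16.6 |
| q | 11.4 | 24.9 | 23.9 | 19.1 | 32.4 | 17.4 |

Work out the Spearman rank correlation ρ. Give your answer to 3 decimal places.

Rank p: 6, 3, 4, 1, 2, 5
Rank q: 1, 5, 4, 3, 6, 2
d = rank(p) − rank(q): 5, -2, 0, -2, -4, 3; Σd² = 58
ρ = 1 − 6Σd² / [n(n²−1)] = 1 − 6×58 / (6×35) = 1 − 348/210 ≈ -0.657

-0.657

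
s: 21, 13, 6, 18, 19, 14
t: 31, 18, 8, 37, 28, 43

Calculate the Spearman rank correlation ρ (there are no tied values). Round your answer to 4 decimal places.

0.4857

Rank s: 6, 2, 1, 4, 5, 3
Rank t: 4, 2, 1, 5, 3, 6
d = rank(s) − rank(t): 2, 0, 0, -1, 2, -3; Σd² = 18
ρ = 1 − 6Σd² / [n(n²−1)] = 1 − 6×18 / (6×35) = 1 − 108/210 ≈ 0.4857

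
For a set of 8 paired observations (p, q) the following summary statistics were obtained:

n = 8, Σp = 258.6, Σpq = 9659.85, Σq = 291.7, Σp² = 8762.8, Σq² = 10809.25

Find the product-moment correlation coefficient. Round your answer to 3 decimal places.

0.873

r = (nΣpq − ΣpΣq) / √[(nΣp² − (Σp)²)(nΣq² − (Σq)²)]
Numerator: 8×9659.85 − 258.6×291.7 = 1845.18
Denominator: √[(70102.4 − 66873.96)(86474 − 85088.89)] = √[3228.44 × 1385.11] = 2114.6500
r = 1845.18 / 2114.6500 ≈ 0.873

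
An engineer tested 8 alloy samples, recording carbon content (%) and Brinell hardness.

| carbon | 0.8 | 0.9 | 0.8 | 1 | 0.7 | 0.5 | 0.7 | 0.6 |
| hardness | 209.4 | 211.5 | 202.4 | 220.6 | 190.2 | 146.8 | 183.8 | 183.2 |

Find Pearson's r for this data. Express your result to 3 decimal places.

0.942

n = 8, Σx = 6, Σy = 1547.9, Σx² = 4.68, Σy² = 303281.69, Σxy = 1185.51
nΣxy − ΣxΣy = 9484.08 − 9287.4 = 196.68
nΣx² − (Σx)² = 37.44 − 36 = 1.44; nΣy² − (Σy)² = 2426253.52 − 2395994.41 = 30259.11
r = 196.68 / √(1.44 × 30259.11) = 196.68 / 208.7418 ≈ 0.942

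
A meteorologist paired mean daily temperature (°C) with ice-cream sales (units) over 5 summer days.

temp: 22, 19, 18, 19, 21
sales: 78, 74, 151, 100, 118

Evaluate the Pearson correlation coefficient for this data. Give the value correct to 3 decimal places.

-0.471

n = 5, Σx = 99, Σy = 521, Σx² = 1971, Σy² = 58285, Σxy = 10218
nΣxy − ΣxΣy = 51090 − 51579 = -489
nΣx² − (Σx)² = 9855 − 9801 = 54; nΣy² − (Σy)² = 291425 − 271441 = 19984
r = -489 / √(54 × 19984) = -489 / 1038.8147 ≈ -0.471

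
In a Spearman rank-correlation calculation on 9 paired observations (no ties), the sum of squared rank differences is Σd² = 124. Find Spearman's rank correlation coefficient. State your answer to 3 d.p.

-0.033

ρ = 1 − 6Σd² / [n(n²−1)] = 1 − 6×124 / (9×80)
  = 1 − 744/720 = 1 − 1.0333 ≈ -0.033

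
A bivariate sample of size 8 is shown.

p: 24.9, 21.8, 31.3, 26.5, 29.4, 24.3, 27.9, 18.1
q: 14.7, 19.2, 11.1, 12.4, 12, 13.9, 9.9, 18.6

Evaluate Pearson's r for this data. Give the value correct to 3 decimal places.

-0.891

n = 8, Σp = 204.2, Σq = 111.8, Σp² = 5338.06, Σq² = 1642.88, Σpq = 2764.06
nΣpq − ΣpΣq = 22112.48 − 22829.56 = -717.08
nΣp² − (Σp)² = 42704.48 − 41697.64 = 1006.84; nΣq² − (Σq)² = 13143.04 − 12499.24 = 643.8
r = -717.08 / √(1006.84 × 643.8) = -717.08 / 805.1109 ≈ -0.891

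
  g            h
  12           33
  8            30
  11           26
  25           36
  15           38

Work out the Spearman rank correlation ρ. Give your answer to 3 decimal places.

0.800

Rank g: 3, 1, 2, 5, 4
Rank h: 3, 2, 1, 4, 5
d = rank(g) − rank(h): 0, -1, 1, 1, -1; Σd² = 4
ρ = 1 − 6Σd² / [n(n²−1)] = 1 − 6×4 / (5×24) = 1 − 24/120 ≈ 0.800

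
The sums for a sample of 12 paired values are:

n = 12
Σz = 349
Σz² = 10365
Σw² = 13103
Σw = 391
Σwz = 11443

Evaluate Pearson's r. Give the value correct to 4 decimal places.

0.2557

r = (nΣwz − ΣwΣz) / √[(nΣw² − (Σw)²)(nΣz² − (Σz)²)]
Numerator: 12×11443 − 391×349 = 857
Denominator: √[(157236 − 152881)(124380 − 121801)] = √[4355 × 2579] = 3351.3497
r = 857 / 3351.3497 ≈ 0.2557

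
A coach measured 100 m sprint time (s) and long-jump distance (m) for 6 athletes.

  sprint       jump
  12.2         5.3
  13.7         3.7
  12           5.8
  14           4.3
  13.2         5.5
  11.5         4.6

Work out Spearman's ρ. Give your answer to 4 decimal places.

-0.5429

Rank sprint: 3, 5, 2, 6, 4, 1
Rank jump: 4, 1, 6, 2, 5, 3
d = rank(sprint) − rank(jump): -1, 4, -4, 4, -1, -2; Σd² = 54
ρ = 1 − 6Σd² / [n(n²−1)] = 1 − 6×54 / (6×35) = 1 − 324/210 ≈ -0.5429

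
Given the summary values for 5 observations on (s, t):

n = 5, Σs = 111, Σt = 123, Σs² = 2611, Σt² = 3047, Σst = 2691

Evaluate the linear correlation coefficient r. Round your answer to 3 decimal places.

r = (nΣst − ΣsΣt) / √[(nΣs² − (Σs)²)(nΣt² − (Σt)²)]
Numerator: 5×2691 − 111×123 = -198
Denominator: √[(13055 − 12321)(15235 − 15129)] = √[734 × 106] = 278.9337
r = -198 / 278.9337 ≈ -0.710

-0.710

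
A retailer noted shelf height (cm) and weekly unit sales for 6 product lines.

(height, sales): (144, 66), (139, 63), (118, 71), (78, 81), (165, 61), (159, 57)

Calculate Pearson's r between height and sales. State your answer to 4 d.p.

n = 6, Σx = 803, Σy = 399, Σx² = 112571, Σy² = 26897, Σxy = 52085
nΣxy − ΣxΣy = 312510 − 320397 = -7887
nΣx² − (Σx)² = 675426 − 644809 = 30617; nΣy² − (Σy)² = 161382 − 159201 = 2181
r = -7887 / √(30617 × 2181) = -7887 / 8171.6386 ≈ -0.9652

-0.9652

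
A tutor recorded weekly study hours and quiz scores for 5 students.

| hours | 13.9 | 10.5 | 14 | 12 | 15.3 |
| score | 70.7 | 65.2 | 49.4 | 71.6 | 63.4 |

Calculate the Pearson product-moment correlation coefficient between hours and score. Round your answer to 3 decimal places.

-0.306

n = 5, Σx = 65.7, Σy = 320.3, Σx² = 877.55, Σy² = 20836.01, Σxy = 4188.15
nΣxy − ΣxΣy = 20940.75 − 21043.71 = -102.96
nΣx² − (Σx)² = 4387.75 − 4316.49 = 71.26; nΣy² − (Σy)² = 104180.05 − 102592.09 = 1587.96
r = -102.96 / √(71.26 × 1587.96) = -102.96 / 336.3897 ≈ -0.306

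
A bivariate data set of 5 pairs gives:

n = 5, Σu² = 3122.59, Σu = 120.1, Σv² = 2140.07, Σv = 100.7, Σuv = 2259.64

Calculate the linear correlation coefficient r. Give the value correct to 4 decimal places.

-0.9755

r = (nΣuv − ΣuΣv) / √[(nΣu² − (Σu)²)(nΣv² − (Σv)²)]
Numerator: 5×2259.64 − 120.1×100.7 = -795.87
Denominator: √[(15612.95 − 14424.01)(10700.35 − 10140.49)] = √[1188.94 × 559.86] = 815.8676
r = -795.87 / 815.8676 ≈ -0.9755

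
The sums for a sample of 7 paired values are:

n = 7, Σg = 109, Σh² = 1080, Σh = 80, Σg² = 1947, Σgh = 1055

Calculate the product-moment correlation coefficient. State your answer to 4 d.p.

r = (nΣgh − ΣgΣh) / √[(nΣg² − (Σg)²)(nΣh² − (Σh)²)]
Numerator: 7×1055 − 109×80 = -1335
Denominator: √[(13629 − 11881)(7560 − 6400)] = √[1748 × 1160] = 1423.9663
r = -1335 / 1423.9663 ≈ -0.9375

-0.9375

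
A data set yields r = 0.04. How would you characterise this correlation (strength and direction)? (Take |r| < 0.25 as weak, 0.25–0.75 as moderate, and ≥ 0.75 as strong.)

weak positive

r = 0.04 > 0 so the relationship is positive.
|r| = 0.04, which falls in the weak range.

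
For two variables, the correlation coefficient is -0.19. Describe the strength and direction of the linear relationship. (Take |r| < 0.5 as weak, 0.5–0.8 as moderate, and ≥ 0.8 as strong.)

r = -0.19 < 0 so the relationship is negative.
|r| = 0.19, which falls in the weak range.

weak negative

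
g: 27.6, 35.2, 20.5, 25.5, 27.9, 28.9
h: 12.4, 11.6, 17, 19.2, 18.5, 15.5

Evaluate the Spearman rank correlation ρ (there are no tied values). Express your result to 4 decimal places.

-0.6000

Rank g: 3, 6, 1, 2, 4, 5
Rank h: 2, 1, 4, 6, 5, 3
d = rank(g) − rank(h): 1, 5, -3, -4, -1, 2; Σd² = 56
ρ = 1 − 6Σd² / [n(n²−1)] = 1 − 6×56 / (6×35) = 1 − 336/210 ≈ -0.6000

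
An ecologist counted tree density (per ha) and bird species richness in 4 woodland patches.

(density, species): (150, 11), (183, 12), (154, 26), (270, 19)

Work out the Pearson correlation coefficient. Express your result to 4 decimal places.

n = 4, Σx = 757, Σy = 68, Σx² = 152605, Σy² = 1302, Σxy = 12980
nΣxy − ΣxΣy = 51920 − 51476 = 444
nΣx² − (Σx)² = 610420 − 573049 = 37371; nΣy² − (Σy)² = 5208 − 4624 = 584
r = 444 / √(37371 × 584) = 444 / 4671.6875 ≈ 0.0950

0.0950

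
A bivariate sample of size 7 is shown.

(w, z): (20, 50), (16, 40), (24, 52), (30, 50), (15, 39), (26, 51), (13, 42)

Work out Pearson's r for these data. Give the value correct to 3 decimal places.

n = 7, Σw = 144, Σz = 324, Σw² = 3202, Σz² = 15190, Σwz = 6845
nΣwz − ΣwΣz = 47915 − 46656 = 1259
nΣw² − (Σw)² = 22414 − 20736 = 1678; nΣz² − (Σz)² = 106330 − 104976 = 1354
r = 1259 / √(1678 × 1354) = 1259 / 1507.3195 ≈ 0.835

0.835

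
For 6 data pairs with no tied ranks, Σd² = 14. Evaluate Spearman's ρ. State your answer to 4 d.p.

0.6000

ρ = 1 − 6Σd² / [n(n²−1)] = 1 − 6×14 / (6×35)
  = 1 − 84/210 = 1 − 0.40000 ≈ 0.6000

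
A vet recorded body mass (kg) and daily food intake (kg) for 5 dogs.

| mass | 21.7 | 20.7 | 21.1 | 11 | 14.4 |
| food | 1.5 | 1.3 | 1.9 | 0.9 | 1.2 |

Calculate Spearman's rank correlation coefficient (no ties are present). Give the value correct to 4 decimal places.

0.9000

Rank mass: 5, 3, 4, 1, 2
Rank food: 4, 3, 5, 1, 2
d = rank(mass) − rank(food): 1, 0, -1, 0, 0; Σd² = 2
ρ = 1 − 6Σd² / [n(n²−1)] = 1 − 6×2 / (5×24) = 1 − 12/120 ≈ 0.9000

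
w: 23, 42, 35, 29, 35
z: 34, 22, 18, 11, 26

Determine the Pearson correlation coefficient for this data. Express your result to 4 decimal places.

n = 5, Σw = 164, Σz = 111, Σw² = 5584, Σz² = 2761, Σwz = 3565
nΣwz − ΣwΣz = 17825 − 18204 = -379
nΣw² − (Σw)² = 27920 − 26896 = 1024; nΣz² − (Σz)² = 13805 − 12321 = 1484
r = -379 / √(1024 × 1484) = -379 / 1232.7271 ≈ -0.3074

-0.3074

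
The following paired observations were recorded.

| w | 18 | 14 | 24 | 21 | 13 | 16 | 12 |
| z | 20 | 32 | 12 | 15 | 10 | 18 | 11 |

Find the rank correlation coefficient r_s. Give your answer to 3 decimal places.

0.286

Rank w: 5, 3, 7, 6, 2, 4, 1
Rank z: 6, 7, 3, 4, 1, 5, 2
d = rank(w) − rank(z): -1, -4, 4, 2, 1, -1, -1; Σd² = 40
ρ = 1 − 6Σd² / [n(n²−1)] = 1 − 6×40 / (7×48) = 1 − 240/336 ≈ 0.286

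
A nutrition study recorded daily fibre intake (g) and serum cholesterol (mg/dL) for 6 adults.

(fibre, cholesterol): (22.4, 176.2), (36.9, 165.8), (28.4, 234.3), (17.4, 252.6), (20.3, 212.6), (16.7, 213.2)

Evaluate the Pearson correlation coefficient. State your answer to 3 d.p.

n = 6, Σx = 142.1, Σy = 1254.7, Σx² = 3663.67, Σy² = 267892.33, Σxy = 28990.48
nΣxy − ΣxΣy = 173942.88 − 178292.87 = -4349.99
nΣx² − (Σx)² = 21982.02 − 20192.41 = 1789.61; nΣy² − (Σy)² = 1607353.98 − 1574272.09 = 33081.89
r = -4349.99 / √(1789.61 × 33081.89) = -4349.99 / 7694.3928 ≈ -0.565

-0.565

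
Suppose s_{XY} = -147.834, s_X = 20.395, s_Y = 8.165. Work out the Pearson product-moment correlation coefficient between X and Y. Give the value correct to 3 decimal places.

r = Cov(X,Y) / (s_X · s_Y) = -147.834 / (20.395 × 8.165)
  = -147.834 / 166.5252 ≈ -0.888

-0.888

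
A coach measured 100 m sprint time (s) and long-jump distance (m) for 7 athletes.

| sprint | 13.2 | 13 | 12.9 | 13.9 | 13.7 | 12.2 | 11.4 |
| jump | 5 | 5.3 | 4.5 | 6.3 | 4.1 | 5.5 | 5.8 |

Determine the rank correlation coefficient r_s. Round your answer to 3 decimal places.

-0.143

Rank sprint: 5, 4, 3, 7, 6, 2, 1
Rank jump: 3, 4, 2, 7, 1, 5, 6
d = rank(sprint) − rank(jump): 2, 0, 1, 0, 5, -3, -5; Σd² = 64
ρ = 1 − 6Σd² / [n(n²−1)] = 1 − 6×64 / (7×48) = 1 − 384/336 ≈ -0.143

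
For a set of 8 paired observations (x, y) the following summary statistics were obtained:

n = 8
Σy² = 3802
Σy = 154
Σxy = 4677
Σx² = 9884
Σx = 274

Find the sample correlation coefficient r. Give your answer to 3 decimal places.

r = (nΣxy − ΣxΣy) / √[(nΣx² − (Σx)²)(nΣy² − (Σy)²)]
Numerator: 8×4677 − 274×154 = -4780
Denominator: √[(79072 − 75076)(30416 − 23716)] = √[3996 × 6700] = 5174.2826
r = -4780 / 5174.2826 ≈ -0.924

-0.924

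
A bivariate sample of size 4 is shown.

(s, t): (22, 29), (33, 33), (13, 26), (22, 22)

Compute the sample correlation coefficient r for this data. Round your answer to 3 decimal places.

0.647

n = 4, Σs = 90, Σt = 110, Σs² = 2226, Σt² = 3090, Σst = 2549
nΣst − ΣsΣt = 10196 − 9900 = 296
nΣs² − (Σs)² = 8904 − 8100 = 804; nΣt² − (Σt)² = 12360 − 12100 = 260
r = 296 / √(804 × 260) = 296 / 457.2089 ≈ 0.647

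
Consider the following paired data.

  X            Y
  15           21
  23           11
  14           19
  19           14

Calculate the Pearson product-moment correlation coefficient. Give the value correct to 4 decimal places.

-0.9525

n = 4, ΣX = 71, ΣY = 65, ΣX² = 1311, ΣY² = 1119, ΣXY = 1100
nΣXY − ΣXΣY = 4400 − 4615 = -215
nΣX² − (ΣX)² = 5244 − 5041 = 203; nΣY² − (ΣY)² = 4476 − 4225 = 251
r = -215 / √(203 × 251) = -215 / 225.7277 ≈ -0.9525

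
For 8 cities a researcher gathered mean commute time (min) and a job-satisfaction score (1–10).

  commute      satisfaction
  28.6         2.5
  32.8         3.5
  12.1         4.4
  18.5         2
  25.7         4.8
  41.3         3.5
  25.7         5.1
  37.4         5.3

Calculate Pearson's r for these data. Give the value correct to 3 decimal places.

n = 8, Σx = 222.1, Σy = 31.1, Σx² = 6807.89, Σy² = 131.25, Σxy = 873.74
nΣxy − ΣxΣy = 6989.92 − 6907.31 = 82.61
nΣx² − (Σx)² = 54463.12 − 49328.41 = 5134.71; nΣy² − (Σy)² = 1050 − 967.21 = 82.79
r = 82.61 / √(5134.71 × 82.79) = 82.61 / 651.9990 ≈ 0.127

0.127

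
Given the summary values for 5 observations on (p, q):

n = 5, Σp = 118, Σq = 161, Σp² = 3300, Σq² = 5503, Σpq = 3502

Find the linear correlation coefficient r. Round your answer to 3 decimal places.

r = (nΣpq − ΣpΣq) / √[(nΣp² − (Σp)²)(nΣq² − (Σq)²)]
Numerator: 5×3502 − 118×161 = -1488
Denominator: √[(16500 − 13924)(27515 − 25921)] = √[2576 × 1594] = 2026.3623
r = -1488 / 2026.3623 ≈ -0.734

-0.734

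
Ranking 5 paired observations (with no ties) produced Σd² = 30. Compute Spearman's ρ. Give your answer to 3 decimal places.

ρ = 1 − 6Σd² / [n(n²−1)] = 1 − 6×30 / (5×24)
  = 1 − 180/120 = 1 − 1.5000 ≈ -0.500

-0.500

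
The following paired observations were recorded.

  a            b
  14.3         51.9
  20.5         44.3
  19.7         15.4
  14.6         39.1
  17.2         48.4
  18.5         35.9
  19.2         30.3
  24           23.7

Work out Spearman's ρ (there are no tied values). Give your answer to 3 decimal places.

Rank a: 1, 7, 6, 2, 3, 4, 5, 8
Rank b: 8, 6, 1, 5, 7, 4, 3, 2
d = rank(a) − rank(b): -7, 1, 5, -3, -4, 0, 2, 6; Σd² = 140
ρ = 1 − 6Σd² / [n(n²−1)] = 1 − 6×140 / (8×63) = 1 − 840/504 ≈ -0.667

-0.667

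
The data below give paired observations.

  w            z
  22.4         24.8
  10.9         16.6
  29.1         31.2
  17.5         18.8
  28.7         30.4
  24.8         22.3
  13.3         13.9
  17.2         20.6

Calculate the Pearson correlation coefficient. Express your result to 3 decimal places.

n = 8, Σw = 163.9, Σz = 178.6, Σw² = 3685.09, Σz² = 4256.5, Σwz = 3938.09
nΣwz − ΣwΣz = 31504.72 − 29272.54 = 2232.18
nΣw² − (Σw)² = 29480.72 − 26863.21 = 2617.51; nΣz² − (Σz)² = 34052 − 31897.96 = 2154.04
r = 2232.18 / √(2617.51 × 2154.04) = 2232.18 / 2374.4939 ≈ 0.940

0.940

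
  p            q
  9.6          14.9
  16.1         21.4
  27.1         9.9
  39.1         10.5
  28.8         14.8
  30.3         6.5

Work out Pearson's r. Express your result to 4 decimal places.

-0.6283

n = 6, Σp = 151, Σq = 78, Σp² = 4362.12, Σq² = 1149.52, Σpq = 1789.61
nΣpq − ΣpΣq = 10737.66 − 11778 = -1040.34
nΣp² − (Σp)² = 26172.72 − 22801 = 3371.72; nΣq² − (Σq)² = 6897.12 − 6084 = 813.12
r = -1040.34 / √(3371.72 × 813.12) = -1040.34 / 1655.7817 ≈ -0.6283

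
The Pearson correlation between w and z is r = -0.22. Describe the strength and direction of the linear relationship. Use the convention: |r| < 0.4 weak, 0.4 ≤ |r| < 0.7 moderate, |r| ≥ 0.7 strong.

weak negative

r = -0.22 < 0 so the relationship is negative.
|r| = 0.22, which falls in the weak range.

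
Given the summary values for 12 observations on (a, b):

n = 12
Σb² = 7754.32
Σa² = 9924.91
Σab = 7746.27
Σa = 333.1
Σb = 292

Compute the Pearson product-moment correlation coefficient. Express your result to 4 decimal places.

-0.5412

r = (nΣab − ΣaΣb) / √[(nΣa² − (Σa)²)(nΣb² − (Σb)²)]
Numerator: 12×7746.27 − 333.1×292 = -4309.96
Denominator: √[(119098.92 − 110955.61)(93051.84 − 85264)] = √[8143.31 × 7787.84] = 7963.5919
r = -4309.96 / 7963.5919 ≈ -0.5412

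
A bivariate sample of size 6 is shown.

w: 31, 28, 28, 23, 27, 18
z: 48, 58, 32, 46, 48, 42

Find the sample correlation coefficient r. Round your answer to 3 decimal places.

0.201

n = 6, Σw = 155, Σz = 274, Σw² = 4111, Σz² = 12876, Σwz = 7118
nΣwz − ΣwΣz = 42708 − 42470 = 238
nΣw² − (Σw)² = 24666 − 24025 = 641; nΣz² − (Σz)² = 77256 − 75076 = 2180
r = 238 / √(641 × 2180) = 238 / 1182.1083 ≈ 0.201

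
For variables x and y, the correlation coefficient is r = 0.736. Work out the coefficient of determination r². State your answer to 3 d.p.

r² = (0.736)² = 0.542

0.542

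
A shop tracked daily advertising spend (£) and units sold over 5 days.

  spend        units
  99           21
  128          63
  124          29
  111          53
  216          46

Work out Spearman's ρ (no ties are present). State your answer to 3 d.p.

Rank spend: 1, 4, 3, 2, 5
Rank units: 1, 5, 2, 4, 3
d = rank(spend) − rank(units): 0, -1, 1, -2, 2; Σd² = 10
ρ = 1 − 6Σd² / [n(n²−1)] = 1 − 6×10 / (5×24) = 1 − 60/120 ≈ 0.500

0.500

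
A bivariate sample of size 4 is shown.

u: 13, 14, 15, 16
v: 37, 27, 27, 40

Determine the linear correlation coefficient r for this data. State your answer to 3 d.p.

0.172

n = 4, Σu = 58, Σv = 131, Σu² = 846, Σv² = 4427, Σuv = 1904
nΣuv − ΣuΣv = 7616 − 7598 = 18
nΣu² − (Σu)² = 3384 − 3364 = 20; nΣv² − (Σv)² = 17708 − 17161 = 547
r = 18 / √(20 × 547) = 18 / 104.5945 ≈ 0.172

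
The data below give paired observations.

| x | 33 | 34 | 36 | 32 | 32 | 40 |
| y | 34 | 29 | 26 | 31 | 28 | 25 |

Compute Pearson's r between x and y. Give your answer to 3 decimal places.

-0.715

n = 6, Σx = 207, Σy = 173, Σx² = 7189, Σy² = 5043, Σxy = 5932
nΣxy − ΣxΣy = 35592 − 35811 = -219
nΣx² − (Σx)² = 43134 − 42849 = 285; nΣy² − (Σy)² = 30258 − 29929 = 329
r = -219 / √(285 × 329) = -219 / 306.2107 ≈ -0.715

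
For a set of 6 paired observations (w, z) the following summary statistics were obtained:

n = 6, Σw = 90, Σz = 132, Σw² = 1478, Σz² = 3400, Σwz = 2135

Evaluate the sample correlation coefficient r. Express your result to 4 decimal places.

0.6152

r = (nΣwz − ΣwΣz) / √[(nΣw² − (Σw)²)(nΣz² − (Σz)²)]
Numerator: 6×2135 − 90×132 = 930
Denominator: √[(8868 − 8100)(20400 − 17424)] = √[768 × 2976] = 1511.8095
r = 930 / 1511.8095 ≈ 0.6152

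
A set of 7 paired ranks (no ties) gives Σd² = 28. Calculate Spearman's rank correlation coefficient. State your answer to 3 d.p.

0.500

ρ = 1 − 6Σd² / [n(n²−1)] = 1 − 6×28 / (7×48)
  = 1 − 168/336 = 1 − 0.5000 ≈ 0.500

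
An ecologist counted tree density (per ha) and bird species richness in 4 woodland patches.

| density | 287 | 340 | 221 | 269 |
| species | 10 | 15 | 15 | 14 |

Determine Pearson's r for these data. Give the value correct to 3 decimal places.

-0.081

n = 4, Σx = 1117, Σy = 54, Σx² = 319171, Σy² = 746, Σxy = 15051
nΣxy − ΣxΣy = 60204 − 60318 = -114
nΣx² − (Σx)² = 1276684 − 1247689 = 28995; nΣy² − (Σy)² = 2984 − 2916 = 68
r = -114 / √(28995 × 68) = -114 / 1404.1581 ≈ -0.081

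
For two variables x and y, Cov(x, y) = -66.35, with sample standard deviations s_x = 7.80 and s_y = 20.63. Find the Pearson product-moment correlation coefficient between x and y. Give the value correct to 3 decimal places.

r = Cov(x,y) / (s_x · s_y) = -66.35 / (7.80 × 20.63)
  = -66.35 / 160.9140 ≈ -0.412

-0.412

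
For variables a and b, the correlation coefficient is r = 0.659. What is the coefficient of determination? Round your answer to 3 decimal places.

r² = (0.659)² = 0.434

0.434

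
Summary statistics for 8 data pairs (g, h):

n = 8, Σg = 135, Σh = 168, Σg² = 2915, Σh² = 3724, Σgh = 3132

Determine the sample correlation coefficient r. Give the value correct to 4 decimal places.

r = (nΣgh − ΣgΣh) / √[(nΣg² − (Σg)²)(nΣh² − (Σh)²)]
Numerator: 8×3132 − 135×168 = 2376
Denominator: √[(23320 − 18225)(29792 − 28224)] = √[5095 × 1568] = 2826.4748
r = 2376 / 2826.4748 ≈ 0.8406

0.8406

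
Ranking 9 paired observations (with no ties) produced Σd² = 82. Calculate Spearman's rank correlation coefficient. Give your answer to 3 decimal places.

0.317

ρ = 1 − 6Σd² / [n(n²−1)] = 1 − 6×82 / (9×80)
  = 1 − 492/720 = 1 − 0.6833 ≈ 0.317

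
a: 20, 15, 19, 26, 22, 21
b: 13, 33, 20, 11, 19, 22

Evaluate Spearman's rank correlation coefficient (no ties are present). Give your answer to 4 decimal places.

Rank a: 3, 1, 2, 6, 5, 4
Rank b: 2, 6, 4, 1, 3, 5
d = rank(a) − rank(b): 1, -5, -2, 5, 2, -1; Σd² = 60
ρ = 1 − 6Σd² / [n(n²−1)] = 1 − 6×60 / (6×35) = 1 − 360/210 ≈ -0.7143

-0.7143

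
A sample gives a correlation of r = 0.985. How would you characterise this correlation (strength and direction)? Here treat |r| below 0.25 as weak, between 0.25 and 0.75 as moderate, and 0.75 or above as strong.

strong positive

r = 0.985 > 0 so the relationship is positive.
|r| = 0.985, which falls in the strong range.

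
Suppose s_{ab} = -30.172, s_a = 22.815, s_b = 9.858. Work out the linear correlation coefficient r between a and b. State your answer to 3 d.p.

-0.134

r = Cov(a,b) / (s_a · s_b) = -30.172 / (22.815 × 9.858)
  = -30.172 / 224.9103 ≈ -0.134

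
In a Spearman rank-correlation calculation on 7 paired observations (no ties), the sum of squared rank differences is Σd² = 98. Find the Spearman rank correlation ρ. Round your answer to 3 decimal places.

-0.750

ρ = 1 − 6Σd² / [n(n²−1)] = 1 − 6×98 / (7×48)
  = 1 − 588/336 = 1 − 1.7500 ≈ -0.750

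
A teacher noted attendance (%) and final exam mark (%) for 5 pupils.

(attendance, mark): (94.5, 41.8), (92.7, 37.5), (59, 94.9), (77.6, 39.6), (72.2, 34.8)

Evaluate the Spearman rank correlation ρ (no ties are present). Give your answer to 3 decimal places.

-0.100

Rank attendance: 5, 4, 1, 3, 2
Rank mark: 4, 2, 5, 3, 1
d = rank(attendance) − rank(mark): 1, 2, -4, 0, 1; Σd² = 22
ρ = 1 − 6Σd² / [n(n²−1)] = 1 − 6×22 / (5×24) = 1 − 132/120 ≈ -0.100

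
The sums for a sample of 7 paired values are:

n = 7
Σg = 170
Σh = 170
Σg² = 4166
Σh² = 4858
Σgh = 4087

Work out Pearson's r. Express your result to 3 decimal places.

-0.252

r = (nΣgh − ΣgΣh) / √[(nΣg² − (Σg)²)(nΣh² − (Σh)²)]
Numerator: 7×4087 − 170×170 = -291
Denominator: √[(29162 − 28900)(34006 − 28900)] = √[262 × 5106] = 1156.6209
r = -291 / 1156.6209 ≈ -0.252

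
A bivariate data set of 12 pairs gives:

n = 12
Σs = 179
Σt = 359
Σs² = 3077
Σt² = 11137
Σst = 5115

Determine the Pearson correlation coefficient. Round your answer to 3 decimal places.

-0.597

r = (nΣst − ΣsΣt) / √[(nΣs² − (Σs)²)(nΣt² − (Σt)²)]
Numerator: 12×5115 − 179×359 = -2881
Denominator: √[(36924 − 32041)(133644 − 128881)] = √[4883 × 4763] = 4822.6268
r = -2881 / 4822.6268 ≈ -0.597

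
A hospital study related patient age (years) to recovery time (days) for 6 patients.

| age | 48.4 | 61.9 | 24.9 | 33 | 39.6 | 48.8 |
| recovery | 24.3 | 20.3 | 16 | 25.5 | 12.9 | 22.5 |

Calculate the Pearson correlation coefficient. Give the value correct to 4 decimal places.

0.2644

n = 6, Σx = 256.6, Σy = 121.5, Σx² = 11832.78, Σy² = 2581.49, Σxy = 5281.43
nΣxy − ΣxΣy = 31688.58 − 31176.9 = 511.68
nΣx² − (Σx)² = 70996.68 − 65843.56 = 5153.12; nΣy² − (Σy)² = 15488.94 − 14762.25 = 726.69
r = 511.68 / √(5153.12 × 726.69) = 511.68 / 1935.1281 ≈ 0.2644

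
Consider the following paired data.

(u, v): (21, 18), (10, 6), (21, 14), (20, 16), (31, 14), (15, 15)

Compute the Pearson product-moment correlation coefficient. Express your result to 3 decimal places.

n = 6, Σu = 118, Σv = 83, Σu² = 2568, Σv² = 1233, Σuv = 1711
nΣuv − ΣuΣv = 10266 − 9794 = 472
nΣu² − (Σu)² = 15408 − 13924 = 1484; nΣv² − (Σv)² = 7398 − 6889 = 509
r = 472 / √(1484 × 509) = 472 / 869.1122 ≈ 0.543

0.543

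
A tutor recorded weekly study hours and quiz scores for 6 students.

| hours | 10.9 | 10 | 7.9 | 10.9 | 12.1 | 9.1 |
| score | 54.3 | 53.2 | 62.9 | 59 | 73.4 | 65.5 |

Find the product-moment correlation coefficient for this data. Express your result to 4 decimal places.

0.1741

n = 6, Σx = 60.9, Σy = 368.3, Σx² = 629.25, Σy² = 22893.95, Σxy = 3748.07
nΣxy − ΣxΣy = 22488.42 − 22429.47 = 58.95
nΣx² − (Σx)² = 3775.5 − 3708.81 = 66.69; nΣy² − (Σy)² = 137363.7 − 135644.89 = 1718.81
r = 58.95 / √(66.69 × 1718.81) = 58.95 / 338.5667 ≈ 0.1741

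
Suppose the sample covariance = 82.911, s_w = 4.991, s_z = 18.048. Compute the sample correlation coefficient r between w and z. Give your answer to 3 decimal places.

r = Cov(w,z) / (s_w · s_z) = 82.911 / (4.991 × 18.048)
  = 82.911 / 90.0776 ≈ 0.920

0.920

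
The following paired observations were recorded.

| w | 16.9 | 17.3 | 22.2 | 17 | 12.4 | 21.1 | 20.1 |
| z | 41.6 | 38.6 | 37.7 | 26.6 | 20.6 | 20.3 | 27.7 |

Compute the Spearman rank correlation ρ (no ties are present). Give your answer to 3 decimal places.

Rank w: 2, 4, 7, 3, 1, 6, 5
Rank z: 7, 6, 5, 3, 2, 1, 4
d = rank(w) − rank(z): -5, -2, 2, 0, -1, 5, 1; Σd² = 60
ρ = 1 − 6Σd² / [n(n²−1)] = 1 − 6×60 / (7×48) = 1 − 360/336 ≈ -0.071

-0.071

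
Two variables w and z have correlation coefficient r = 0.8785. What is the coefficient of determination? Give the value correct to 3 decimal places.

0.772

r² = (0.8785)² = 0.772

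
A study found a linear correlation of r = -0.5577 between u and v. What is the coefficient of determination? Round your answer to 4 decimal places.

0.3110

r² = (-0.5577)² = 0.3110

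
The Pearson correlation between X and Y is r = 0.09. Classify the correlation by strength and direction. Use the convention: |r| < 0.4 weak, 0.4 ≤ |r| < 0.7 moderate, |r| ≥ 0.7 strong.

weak positive

r = 0.09 > 0 so the relationship is positive.
|r| = 0.09, which falls in the weak range.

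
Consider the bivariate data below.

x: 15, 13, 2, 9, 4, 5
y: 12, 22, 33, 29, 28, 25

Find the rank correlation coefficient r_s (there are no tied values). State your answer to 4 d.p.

-0.8286

Rank x: 6, 5, 1, 4, 2, 3
Rank y: 1, 2, 6, 5, 4, 3
d = rank(x) − rank(y): 5, 3, -5, -1, -2, 0; Σd² = 64
ρ = 1 − 6Σd² / [n(n²−1)] = 1 − 6×64 / (6×35) = 1 − 384/210 ≈ -0.8286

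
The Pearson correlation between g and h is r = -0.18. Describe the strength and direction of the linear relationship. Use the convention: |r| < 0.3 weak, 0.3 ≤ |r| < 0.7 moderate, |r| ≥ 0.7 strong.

weak negative

r = -0.18 < 0 so the relationship is negative.
|r| = 0.18, which falls in the weak range.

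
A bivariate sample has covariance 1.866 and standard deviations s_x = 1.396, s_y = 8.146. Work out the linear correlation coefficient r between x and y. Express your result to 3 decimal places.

r = Cov(x,y) / (s_x · s_y) = 1.866 / (1.396 × 8.146)
  = 1.866 / 11.3718 ≈ 0.164

0.164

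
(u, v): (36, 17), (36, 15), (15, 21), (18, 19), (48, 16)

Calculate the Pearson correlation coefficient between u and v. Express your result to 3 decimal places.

n = 5, Σu = 153, Σv = 88, Σu² = 5445, Σv² = 1572, Σuv = 2577
nΣuv − ΣuΣv = 12885 − 13464 = -579
nΣu² − (Σu)² = 27225 − 23409 = 3816; nΣv² − (Σv)² = 7860 − 7744 = 116
r = -579 / √(3816 × 116) = -579 / 665.3240 ≈ -0.870

-0.870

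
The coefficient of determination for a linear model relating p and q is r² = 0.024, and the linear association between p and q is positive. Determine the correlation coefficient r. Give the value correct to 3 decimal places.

0.155

|r| = √0.024 = 0.155
The association is positive, so r = 0.155.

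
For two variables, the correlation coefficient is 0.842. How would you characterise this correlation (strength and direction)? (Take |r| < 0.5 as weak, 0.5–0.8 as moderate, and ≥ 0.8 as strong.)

r = 0.842 > 0 so the relationship is positive.
|r| = 0.842, which falls in the strong range.

strong positive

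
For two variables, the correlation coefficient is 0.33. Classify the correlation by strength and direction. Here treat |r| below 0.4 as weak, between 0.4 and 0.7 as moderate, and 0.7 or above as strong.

r = 0.33 > 0 so the relationship is positive.
|r| = 0.33, which falls in the weak range.

weak positive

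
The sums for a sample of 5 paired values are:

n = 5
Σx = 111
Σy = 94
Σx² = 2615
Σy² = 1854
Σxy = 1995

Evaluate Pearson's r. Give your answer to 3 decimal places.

-0.802

r = (nΣxy − ΣxΣy) / √[(nΣx² − (Σx)²)(nΣy² − (Σy)²)]
Numerator: 5×1995 − 111×94 = -459
Denominator: √[(13075 − 12321)(9270 − 8836)] = √[754 × 434] = 572.0455
r = -459 / 572.0455 ≈ -0.802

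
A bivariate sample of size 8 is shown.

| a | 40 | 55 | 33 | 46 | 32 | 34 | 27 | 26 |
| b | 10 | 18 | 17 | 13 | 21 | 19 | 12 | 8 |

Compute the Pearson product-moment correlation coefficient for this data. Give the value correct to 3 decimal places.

n = 8, Σa = 293, Σb = 118, Σa² = 11415, Σb² = 1892, Σab = 4399
nΣab − ΣaΣb = 35192 − 34574 = 618
nΣa² − (Σa)² = 91320 − 85849 = 5471; nΣb² − (Σb)² = 15136 − 13924 = 1212
r = 618 / √(5471 × 1212) = 618 / 2575.0441 ≈ 0.240

0.240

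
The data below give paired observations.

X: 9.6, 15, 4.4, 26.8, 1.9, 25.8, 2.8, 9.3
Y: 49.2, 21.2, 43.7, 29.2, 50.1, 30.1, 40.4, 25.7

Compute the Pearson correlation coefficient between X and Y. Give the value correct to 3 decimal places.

-0.620

n = 8, ΣX = 95.6, ΣY = 289.6, ΣX² = 1818.34, ΣY² = 11341.08, ΣXY = 2989.06
nΣXY − ΣXΣY = 23912.48 − 27685.76 = -3773.28
nΣX² − (ΣX)² = 14546.72 − 9139.36 = 5407.36; nΣY² − (ΣY)² = 90728.64 − 83868.16 = 6860.48
r = -3773.28 / √(5407.36 × 6860.48) = -3773.28 / 6090.7377 ≈ -0.620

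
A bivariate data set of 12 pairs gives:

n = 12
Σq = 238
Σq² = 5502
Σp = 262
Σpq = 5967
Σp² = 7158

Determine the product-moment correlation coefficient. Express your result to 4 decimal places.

0.7270

r = (nΣpq − ΣpΣq) / √[(nΣp² − (Σp)²)(nΣq² − (Σq)²)]
Numerator: 12×5967 − 262×238 = 9248
Denominator: √[(85896 − 68644)(66024 − 56644)] = √[17252 × 9380] = 12720.9968
r = 9248 / 12720.9968 ≈ 0.7270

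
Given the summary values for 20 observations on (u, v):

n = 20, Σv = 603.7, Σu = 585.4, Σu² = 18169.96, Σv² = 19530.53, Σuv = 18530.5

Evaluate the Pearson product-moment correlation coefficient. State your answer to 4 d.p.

0.7392

r = (nΣuv − ΣuΣv) / √[(nΣu² − (Σu)²)(nΣv² − (Σv)²)]
Numerator: 20×18530.5 − 585.4×603.7 = 17204.02
Denominator: √[(363399.2 − 342693.16)(390610.6 − 364453.69)] = √[20706.04 × 26156.91] = 23272.4306
r = 17204.02 / 23272.4306 ≈ 0.7392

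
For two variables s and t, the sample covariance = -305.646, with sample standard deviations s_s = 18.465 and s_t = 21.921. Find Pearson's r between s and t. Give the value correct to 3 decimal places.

-0.755

r = Cov(s,t) / (s_s · s_t) = -305.646 / (18.465 × 21.921)
  = -305.646 / 404.7713 ≈ -0.755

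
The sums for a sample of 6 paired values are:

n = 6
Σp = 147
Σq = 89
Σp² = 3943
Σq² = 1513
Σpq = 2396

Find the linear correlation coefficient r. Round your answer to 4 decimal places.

0.8398

r = (nΣpq − ΣpΣq) / √[(nΣp² − (Σp)²)(nΣq² − (Σq)²)]
Numerator: 6×2396 − 147×89 = 1293
Denominator: √[(23658 − 21609)(9078 − 7921)] = √[2049 × 1157] = 1539.7055
r = 1293 / 1539.7055 ≈ 0.8398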